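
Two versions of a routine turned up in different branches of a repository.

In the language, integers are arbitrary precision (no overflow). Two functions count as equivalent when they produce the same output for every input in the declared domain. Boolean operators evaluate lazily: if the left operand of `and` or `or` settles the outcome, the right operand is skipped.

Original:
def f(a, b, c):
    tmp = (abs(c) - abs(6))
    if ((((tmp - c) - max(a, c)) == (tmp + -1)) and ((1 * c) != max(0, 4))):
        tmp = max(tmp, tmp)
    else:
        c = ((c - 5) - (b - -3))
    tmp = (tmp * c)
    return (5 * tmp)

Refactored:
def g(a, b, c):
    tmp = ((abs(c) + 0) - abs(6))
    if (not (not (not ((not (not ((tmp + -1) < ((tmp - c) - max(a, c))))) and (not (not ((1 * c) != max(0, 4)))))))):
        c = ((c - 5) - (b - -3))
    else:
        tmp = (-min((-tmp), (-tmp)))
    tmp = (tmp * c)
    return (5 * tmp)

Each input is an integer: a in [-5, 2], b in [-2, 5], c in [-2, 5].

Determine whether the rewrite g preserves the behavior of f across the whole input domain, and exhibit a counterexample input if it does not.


There is a counterexample at a=-5, b=-2, c=-2: 160 on one side, 40 on the other.
f: tmp becomes -4; next ((((tmp - c) - max(a, c)) == (tmp + -1)) and ((1 * c) != max(0, 4))) evaluates to false; next c becomes -8; next tmp becomes 32; next final value 160
g: tmp becomes -4; next (not (not (not ((not (not ((tmp + -1) < ((tmp - c) - max(a, c))))) and (not (not ((1 * c) != max(0, 4)))))))) evaluates to false; next tmp becomes -4; next tmp becomes 8; next final value 40
verdict: not equivalent; witness: a=-5, b=-2, c=-2


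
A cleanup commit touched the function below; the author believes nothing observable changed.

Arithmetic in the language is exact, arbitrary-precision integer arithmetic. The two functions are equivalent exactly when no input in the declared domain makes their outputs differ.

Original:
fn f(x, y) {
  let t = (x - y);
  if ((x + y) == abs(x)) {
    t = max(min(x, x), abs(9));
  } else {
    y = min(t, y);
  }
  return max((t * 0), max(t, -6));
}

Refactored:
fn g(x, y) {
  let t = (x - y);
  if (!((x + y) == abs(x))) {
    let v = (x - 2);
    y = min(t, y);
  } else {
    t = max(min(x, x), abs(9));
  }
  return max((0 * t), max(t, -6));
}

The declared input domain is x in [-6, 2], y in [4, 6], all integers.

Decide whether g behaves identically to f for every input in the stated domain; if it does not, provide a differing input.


Reading the diff, among the changes: arithmetic usage differs, plus statement counts differ, plus local variable names differ, plus boolean connective usage differs, plus constant usage differs.
As a probe, take x=2, y=5: f runs t = -3; ((x + y) == abs(x)) -> false; y = -3; return 0; g runs t = -3; (!((x + y) == abs(x))) -> true; v = 0; y = -3; return 0; both end at 0.
Every one of the 27 inputs gives matching results.
verdict: equivalent


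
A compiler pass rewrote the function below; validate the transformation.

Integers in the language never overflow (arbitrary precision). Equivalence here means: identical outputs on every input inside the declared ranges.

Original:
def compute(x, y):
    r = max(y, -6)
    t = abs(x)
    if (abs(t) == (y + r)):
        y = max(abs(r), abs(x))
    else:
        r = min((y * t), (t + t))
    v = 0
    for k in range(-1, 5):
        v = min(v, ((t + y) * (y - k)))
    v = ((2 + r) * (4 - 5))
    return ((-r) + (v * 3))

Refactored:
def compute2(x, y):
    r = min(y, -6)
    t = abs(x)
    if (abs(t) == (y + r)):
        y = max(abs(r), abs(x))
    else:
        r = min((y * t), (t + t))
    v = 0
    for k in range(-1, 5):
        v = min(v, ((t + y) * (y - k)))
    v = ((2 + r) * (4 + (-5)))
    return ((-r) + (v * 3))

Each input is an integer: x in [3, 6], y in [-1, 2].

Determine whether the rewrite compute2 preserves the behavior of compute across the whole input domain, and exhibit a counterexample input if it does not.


Input x=4, y=2: -14 from compute versus -38 from compute2.
verdict: not equivalent; witness: x=4, y=2


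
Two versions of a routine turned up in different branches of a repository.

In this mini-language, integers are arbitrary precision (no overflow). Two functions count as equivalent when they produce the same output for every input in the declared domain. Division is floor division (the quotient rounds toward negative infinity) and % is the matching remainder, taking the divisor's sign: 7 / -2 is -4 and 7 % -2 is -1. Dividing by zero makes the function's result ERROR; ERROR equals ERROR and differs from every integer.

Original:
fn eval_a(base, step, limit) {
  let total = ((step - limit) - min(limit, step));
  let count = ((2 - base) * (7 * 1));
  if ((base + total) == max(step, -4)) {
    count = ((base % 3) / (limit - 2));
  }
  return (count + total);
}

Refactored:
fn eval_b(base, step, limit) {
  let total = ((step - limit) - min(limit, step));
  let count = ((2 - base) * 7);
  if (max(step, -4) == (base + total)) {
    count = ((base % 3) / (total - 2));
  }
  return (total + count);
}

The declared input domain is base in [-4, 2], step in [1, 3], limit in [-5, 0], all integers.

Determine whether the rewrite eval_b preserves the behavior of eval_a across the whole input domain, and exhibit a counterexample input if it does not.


Not equivalent: base=-4, step=1, limit=-2 separates them (4 vs 5).
eval_a: total = 5; count = 42; ((base + total) == max(step, -4)) -> true; count = -1; return 4
eval_b: total = 5; count = 42; (max(step, -4) == (base + total)) -> true; count = 0; return 5
verdict: not equivalent; witness: base=-4, step=1, limit=-2


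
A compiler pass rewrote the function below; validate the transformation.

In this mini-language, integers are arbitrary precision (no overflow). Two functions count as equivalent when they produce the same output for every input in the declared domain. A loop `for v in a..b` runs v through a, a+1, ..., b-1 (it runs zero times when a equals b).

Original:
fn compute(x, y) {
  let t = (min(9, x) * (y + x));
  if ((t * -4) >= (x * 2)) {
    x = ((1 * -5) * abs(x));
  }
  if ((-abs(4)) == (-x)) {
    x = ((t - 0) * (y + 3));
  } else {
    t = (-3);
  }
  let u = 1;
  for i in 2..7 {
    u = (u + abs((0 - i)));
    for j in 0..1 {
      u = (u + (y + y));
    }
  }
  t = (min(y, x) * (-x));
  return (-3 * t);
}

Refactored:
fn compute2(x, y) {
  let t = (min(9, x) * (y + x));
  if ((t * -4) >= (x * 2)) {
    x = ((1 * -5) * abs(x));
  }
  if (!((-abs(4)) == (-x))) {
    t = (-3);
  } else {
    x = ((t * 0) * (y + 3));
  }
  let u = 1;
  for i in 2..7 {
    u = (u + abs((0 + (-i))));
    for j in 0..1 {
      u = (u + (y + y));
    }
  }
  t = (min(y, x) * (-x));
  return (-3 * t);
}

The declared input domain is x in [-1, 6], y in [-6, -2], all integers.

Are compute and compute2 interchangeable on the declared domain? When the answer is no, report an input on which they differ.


These are not equivalent — on x=4, y=-2 the outputs split (-48 vs 0).
compute: t = 8; ((t * -4) >= (x * 2)) -> false; ((-abs(4)) == (-x)) -> true; x = 8; u = 1; [i=2]; u = 3; [j=0]; u = -1; [i=3]; u = 2; [j=0]; u = -2; [i=4]; u = 2; [j=0]; u = -2; [i=5]; u = 3; [j=0]; u = -1; [i=6]; u = 5; [j=0]; u = 1; t = 16; return -48
compute2: t = 8; ((t * -4) >= (x * 2)) -> false; (!((-abs(4)) == (-x))) -> false; x = 0; u = 1; [i=2]; u = 3; [j=0]; u = -1; [i=3]; u = 2; [j=0]; u = -2; [i=4]; u = 2; [j=0]; u = -2; [i=5]; u = 3; [j=0]; u = -1; [i=6]; u = 5; [j=0]; u = 1; t = 0; return 0
verdict: not equivalent; witness: x=4, y=-2


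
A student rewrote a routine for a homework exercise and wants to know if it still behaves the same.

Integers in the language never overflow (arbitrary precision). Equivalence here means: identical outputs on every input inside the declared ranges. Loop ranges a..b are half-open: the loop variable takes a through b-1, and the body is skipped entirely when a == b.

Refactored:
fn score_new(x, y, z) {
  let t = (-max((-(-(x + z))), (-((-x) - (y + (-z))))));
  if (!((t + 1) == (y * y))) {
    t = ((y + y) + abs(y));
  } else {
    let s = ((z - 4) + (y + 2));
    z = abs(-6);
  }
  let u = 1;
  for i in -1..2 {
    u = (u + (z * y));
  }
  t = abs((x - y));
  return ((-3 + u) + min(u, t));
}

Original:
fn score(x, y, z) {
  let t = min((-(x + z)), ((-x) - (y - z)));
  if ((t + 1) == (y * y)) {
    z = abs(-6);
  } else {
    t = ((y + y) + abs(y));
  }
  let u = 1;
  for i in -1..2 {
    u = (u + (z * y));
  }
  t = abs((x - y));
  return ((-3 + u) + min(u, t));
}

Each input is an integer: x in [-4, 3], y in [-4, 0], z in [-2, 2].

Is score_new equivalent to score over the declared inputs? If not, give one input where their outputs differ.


There is a behavioral-looking edit here, yet the outcome never shifts on this domain.
Tracing x=-2, y=-4, z=0: score: t = 2; ((t + 1) == (y * y)) -> false; t = -4; u = 1; [i=-1]; u = 1; [i=0]; u = 1; [i=1]; u = 1; t = 2; return -1 | score_new: t = 2; (!((t + 1) == (y * y))) -> true; t = -4; u = 1; [i=-1]; u = 1; [i=0]; u = 1; [i=1]; u = 1; t = 2; return -1 — matching result -1.
Checked all 200 inputs in the declared domain: the outputs agree on every one.
verdict: equivalent


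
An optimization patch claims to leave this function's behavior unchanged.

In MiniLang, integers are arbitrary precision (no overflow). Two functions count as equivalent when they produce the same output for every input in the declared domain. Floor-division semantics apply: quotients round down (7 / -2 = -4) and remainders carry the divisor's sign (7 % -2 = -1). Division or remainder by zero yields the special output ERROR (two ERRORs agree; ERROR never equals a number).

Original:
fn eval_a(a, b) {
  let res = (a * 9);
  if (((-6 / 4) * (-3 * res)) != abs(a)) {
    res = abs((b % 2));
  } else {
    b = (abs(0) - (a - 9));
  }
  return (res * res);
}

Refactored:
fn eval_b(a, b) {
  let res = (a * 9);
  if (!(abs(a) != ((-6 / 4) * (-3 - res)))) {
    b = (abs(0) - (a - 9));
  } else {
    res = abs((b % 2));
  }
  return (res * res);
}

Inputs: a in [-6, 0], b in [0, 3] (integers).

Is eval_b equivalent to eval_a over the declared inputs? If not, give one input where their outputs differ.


Try a=0, b=1.
eval_a: res = 0; (((-6 / 4) * (-3 * res)) != abs(a)) -> false; b = 9; return 0
eval_b: res = 0; (!(abs(a) != ((-6 / 4) * (-3 - res)))) -> false; res = 1; return 1
0 vs 1 — the two versions disagree here.
verdict: not equivalent; witness: a=0, b=1


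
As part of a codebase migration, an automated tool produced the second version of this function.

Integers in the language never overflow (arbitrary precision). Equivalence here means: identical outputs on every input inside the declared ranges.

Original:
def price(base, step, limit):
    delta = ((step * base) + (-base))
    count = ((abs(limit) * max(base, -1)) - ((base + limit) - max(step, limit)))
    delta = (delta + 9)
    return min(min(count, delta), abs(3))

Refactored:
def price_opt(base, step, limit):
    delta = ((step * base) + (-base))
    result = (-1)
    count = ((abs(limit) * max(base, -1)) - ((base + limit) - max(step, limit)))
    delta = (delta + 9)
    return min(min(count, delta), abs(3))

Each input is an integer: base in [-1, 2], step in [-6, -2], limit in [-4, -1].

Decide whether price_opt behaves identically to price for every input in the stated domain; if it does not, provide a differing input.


Changes here: constant usage differs; and local variable names differ; and statement counts differ; the full 80-point sweep finds no disagreement.
verdict: equivalent


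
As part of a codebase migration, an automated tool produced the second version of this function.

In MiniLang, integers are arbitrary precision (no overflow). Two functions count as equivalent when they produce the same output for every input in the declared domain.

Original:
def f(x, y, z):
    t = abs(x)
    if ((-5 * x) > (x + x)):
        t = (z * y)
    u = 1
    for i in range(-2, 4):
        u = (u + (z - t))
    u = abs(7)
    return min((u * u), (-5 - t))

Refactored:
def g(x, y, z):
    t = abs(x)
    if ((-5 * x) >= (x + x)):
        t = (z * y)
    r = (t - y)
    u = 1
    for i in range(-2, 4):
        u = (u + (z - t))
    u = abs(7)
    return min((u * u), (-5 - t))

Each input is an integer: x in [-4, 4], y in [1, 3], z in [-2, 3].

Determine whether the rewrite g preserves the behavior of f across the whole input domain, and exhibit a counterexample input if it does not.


Run the pair on x=0, y=1, z=-2.
f: t := 0 | ((-5 * x) > (x + x)): false | u := 1 | iter i=-2: | u := -1 | iter i=-1: | u := -3 | iter i=0: | u := -5 | iter i=1: | u := -7 | iter i=2: | u := -9 | iter i=3: | u := -11 | u := 7 | result -5
g: t := 0 | ((-5 * x) >= (x + x)): true | t := -2 | r := -3 | u := 1 | iter i=-2: | u := 1 | iter i=-1: | u := 1 | iter i=0: | u := 1 | iter i=1: | u := 1 | iter i=2: | u := 1 | iter i=3: | u := 1 | u := 7 | result -3
-5 != -3, so the rewrite changes behavior.
verdict: not equivalent; witness: x=0, y=1, z=-2


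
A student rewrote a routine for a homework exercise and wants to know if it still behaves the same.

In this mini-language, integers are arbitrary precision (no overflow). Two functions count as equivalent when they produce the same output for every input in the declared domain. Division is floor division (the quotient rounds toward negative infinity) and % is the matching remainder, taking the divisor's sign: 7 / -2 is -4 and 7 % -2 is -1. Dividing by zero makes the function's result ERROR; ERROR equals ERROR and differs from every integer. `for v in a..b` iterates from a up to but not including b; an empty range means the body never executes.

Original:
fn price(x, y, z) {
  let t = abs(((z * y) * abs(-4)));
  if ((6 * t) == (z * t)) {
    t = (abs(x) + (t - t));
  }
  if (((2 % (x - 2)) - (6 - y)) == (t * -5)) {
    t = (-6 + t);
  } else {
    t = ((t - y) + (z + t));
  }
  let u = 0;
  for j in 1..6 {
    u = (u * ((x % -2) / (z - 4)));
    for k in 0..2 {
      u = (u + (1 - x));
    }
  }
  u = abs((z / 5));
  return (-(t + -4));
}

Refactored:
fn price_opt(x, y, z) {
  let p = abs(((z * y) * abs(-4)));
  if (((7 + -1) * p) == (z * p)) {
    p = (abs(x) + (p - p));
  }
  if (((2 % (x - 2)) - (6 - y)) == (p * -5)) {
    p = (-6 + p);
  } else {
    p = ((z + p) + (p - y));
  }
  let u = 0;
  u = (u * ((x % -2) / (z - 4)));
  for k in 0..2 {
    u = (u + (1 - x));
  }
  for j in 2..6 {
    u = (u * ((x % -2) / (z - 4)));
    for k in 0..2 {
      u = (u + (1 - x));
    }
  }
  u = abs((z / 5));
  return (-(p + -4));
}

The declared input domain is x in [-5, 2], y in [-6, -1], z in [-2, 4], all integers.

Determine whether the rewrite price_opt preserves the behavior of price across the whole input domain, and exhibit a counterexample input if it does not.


Behavior is preserved: although loop structure differs, plus arithmetic usage differs, plus local variable names differ, plus constant usage differs, plus statement counts differ, the outputs never diverge.
One worked example (x=-4, y=-2, z=-2) — price: t = 16; ((6 * t) == (z * t)) -> false; (((2 % (x - 2)) - (6 - y)) == (t * -5)) -> false; t = 32; u = 0; [j=1]; u = 0; [k=0]; u = 5; [k=1]; u = 10; [j=2]; u = 0; [k=0]; u = 5; [k=1]; u = 10; [j=3]; u = 0; [k=0]; u = 5; [k=1]; u = 10; [j=4]; u = 0; [k=0]; u = 5; [k=1]; u = 10; [j=5]; u = 0; [k=0]; u = 5; [k=1]; u = 10; u = 1; return -28; price_opt: p = 16; (((7 + -1) * p) == (z * p)) -> false; (((2 % (x - 2)) - (6 - y)) == (p * -5)) -> false; p = 32; u = 0; u = 0; [k=0]; u = 5; [k=1]; u = 10; [j=2]; u = 0; [k=0]; u = 5; [k=1]; u = 10; [j=3]; u = 0; [k=0]; u = 5; [k=1]; u = 10; [j=4]; u = 0; [k=0]; u = 5; [k=1]; u = 10; [j=5]; u = 0; [k=0]; u = 5; [k=1]; u = 10; u = 1; return -28; agreement on -28.
Sweeping the whole domain (336 inputs) finds no disagreement.
verdict: equivalent


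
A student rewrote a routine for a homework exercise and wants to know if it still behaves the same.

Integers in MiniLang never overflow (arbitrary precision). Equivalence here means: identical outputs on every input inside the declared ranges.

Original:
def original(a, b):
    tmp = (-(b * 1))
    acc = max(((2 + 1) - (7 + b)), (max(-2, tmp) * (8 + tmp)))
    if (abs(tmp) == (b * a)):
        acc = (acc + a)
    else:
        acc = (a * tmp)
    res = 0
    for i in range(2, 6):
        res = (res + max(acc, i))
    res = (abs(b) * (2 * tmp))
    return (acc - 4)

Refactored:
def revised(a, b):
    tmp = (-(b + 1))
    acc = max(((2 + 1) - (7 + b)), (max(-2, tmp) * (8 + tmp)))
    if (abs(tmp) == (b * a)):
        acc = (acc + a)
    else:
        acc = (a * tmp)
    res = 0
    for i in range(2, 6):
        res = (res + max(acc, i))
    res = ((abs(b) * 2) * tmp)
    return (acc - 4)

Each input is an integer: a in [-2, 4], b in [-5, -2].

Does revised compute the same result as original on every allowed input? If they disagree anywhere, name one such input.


The rewrite breaks on a=-2, b=-5, where the results are -14 and -12.
original: tmp = 5; acc = 65; (abs(tmp) == (b * a)) -> false; acc = -10; res = 0; [i=2]; res = 2; [i=3]; res = 5; [i=4]; res = 9; [i=5]; res = 14; res = 50; return -14
revised: tmp = 4; acc = 48; (abs(tmp) == (b * a)) -> false; acc = -8; res = 0; [i=2]; res = 2; [i=3]; res = 5; [i=4]; res = 9; [i=5]; res = 14; res = 40; return -12
verdict: not equivalent; witness: a=-2, b=-5


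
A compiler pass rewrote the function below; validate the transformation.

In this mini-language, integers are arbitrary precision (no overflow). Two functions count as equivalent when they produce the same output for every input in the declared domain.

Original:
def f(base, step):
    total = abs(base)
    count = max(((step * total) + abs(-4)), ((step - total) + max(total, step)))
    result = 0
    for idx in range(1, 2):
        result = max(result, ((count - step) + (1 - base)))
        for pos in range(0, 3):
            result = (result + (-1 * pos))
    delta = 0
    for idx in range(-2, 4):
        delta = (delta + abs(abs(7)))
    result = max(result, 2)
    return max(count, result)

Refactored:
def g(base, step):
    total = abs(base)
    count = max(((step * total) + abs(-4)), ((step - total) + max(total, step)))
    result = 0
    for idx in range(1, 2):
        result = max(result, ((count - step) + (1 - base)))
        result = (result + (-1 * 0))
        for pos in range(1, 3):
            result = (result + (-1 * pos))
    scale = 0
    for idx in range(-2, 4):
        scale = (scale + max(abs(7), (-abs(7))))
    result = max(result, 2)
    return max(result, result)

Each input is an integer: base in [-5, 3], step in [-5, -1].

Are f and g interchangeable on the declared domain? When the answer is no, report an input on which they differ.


Run the pair on base=0, step=-1.
f: total becomes 0; next count becomes 4; next result becomes 0; next at idx=1:; next result becomes 6; next at pos=0:; next result becomes 6; next at pos=1:; next result becomes 5; next at pos=2:; next result becomes 3; next delta becomes 0; next at idx=-2:; next delta becomes 7; next at idx=-1:; next delta becomes 14; next at idx=0:; next delta becomes 21; next at idx=1:; next delta becomes 28; next at idx=2:; next delta becomes 35; next at idx=3:; next delta becomes 42; next result becomes 3; next final value 4
g: total becomes 0; next count becomes 4; next result becomes 0; next at idx=1:; next result becomes 6; next result becomes 6; next at pos=1:; next result becomes 5; next at pos=2:; next result becomes 3; next scale becomes 0; next at idx=-2:; next scale becomes 7; next at idx=-1:; next scale becomes 14; next at idx=0:; next scale becomes 21; next at idx=1:; next scale becomes 28; next at idx=2:; next scale becomes 35; next at idx=3:; next scale becomes 42; next result becomes 3; next final value 3
4 and 3 differ, so these are not the same function on this domain.
verdict: not equivalent; witness: base=0, step=-1


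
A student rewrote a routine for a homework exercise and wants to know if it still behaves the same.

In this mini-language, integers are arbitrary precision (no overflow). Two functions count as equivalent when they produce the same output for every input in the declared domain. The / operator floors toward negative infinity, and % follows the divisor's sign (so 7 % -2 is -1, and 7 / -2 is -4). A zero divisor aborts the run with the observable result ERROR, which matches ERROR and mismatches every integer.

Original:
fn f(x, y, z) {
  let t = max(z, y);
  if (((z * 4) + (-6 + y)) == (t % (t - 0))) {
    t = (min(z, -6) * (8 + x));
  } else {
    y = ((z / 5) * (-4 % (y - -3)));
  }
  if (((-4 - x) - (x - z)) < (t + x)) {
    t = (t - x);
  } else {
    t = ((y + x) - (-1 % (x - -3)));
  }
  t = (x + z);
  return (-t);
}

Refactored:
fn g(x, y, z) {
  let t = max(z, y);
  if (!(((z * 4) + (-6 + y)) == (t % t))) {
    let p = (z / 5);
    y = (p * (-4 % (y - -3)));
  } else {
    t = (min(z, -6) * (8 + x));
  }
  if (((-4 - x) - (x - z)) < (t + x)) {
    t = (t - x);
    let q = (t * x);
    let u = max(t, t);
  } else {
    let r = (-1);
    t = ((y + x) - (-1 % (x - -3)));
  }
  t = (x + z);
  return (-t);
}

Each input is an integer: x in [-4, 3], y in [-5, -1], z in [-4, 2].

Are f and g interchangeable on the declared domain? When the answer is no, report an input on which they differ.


This is a faithful refactor — constant usage differs; and arithmetic usage differs; and local variable names differ; and boolean connective usage differs; and min/max/abs usage differs; and statement counts differ, but the computed results match everywhere.
As a probe, take x=-2, y=-5, z=1: f runs t=1, then (((z * 4) + (-6 + y)) == (t % (t - 0))) is false, then y=0, then (((-4 - x) - (x - z)) < (t + x)) is false, then t=-2, then t=-1, then returns 1; g runs t=1, then (!(((z * 4) + (-6 + y)) == (t % t))) is true, then p=0, then y=0, then (((-4 - x) - (x - z)) < (t + x)) is false, then r=-1, then t=-2, then t=-1, then returns 1; both end at 1.
Across all 280 domain points the two functions coincide.
verdict: equivalent


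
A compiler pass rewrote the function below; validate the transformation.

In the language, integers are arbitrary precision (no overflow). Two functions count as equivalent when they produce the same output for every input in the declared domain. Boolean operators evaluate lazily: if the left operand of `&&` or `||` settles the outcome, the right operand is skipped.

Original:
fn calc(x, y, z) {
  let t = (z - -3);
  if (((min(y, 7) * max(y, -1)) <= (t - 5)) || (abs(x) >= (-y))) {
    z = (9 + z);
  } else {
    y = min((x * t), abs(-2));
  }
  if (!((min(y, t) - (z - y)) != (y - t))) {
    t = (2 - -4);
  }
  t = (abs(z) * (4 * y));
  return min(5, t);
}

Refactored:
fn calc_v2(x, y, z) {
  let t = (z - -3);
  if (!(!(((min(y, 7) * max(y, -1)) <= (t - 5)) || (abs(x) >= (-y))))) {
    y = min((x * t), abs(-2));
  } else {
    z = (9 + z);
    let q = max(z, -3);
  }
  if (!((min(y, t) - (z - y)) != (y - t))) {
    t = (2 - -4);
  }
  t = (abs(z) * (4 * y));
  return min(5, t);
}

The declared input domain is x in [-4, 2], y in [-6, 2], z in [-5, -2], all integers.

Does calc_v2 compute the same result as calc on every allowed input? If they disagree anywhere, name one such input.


These are not equivalent — on x=-4, y=-6, z=-5 the outputs split (5 vs -96).
calc: t := -2 | (((min(y, 7) * max(y, -1)) <= (t - 5)) || (abs(x) >= (-y))): false | y := 2 | (!((min(y, t) - (z - y)) != (y - t))): false | t := 40 | result 5
calc_v2: t := -2 | (!(!(((min(y, 7) * max(y, -1)) <= (t - 5)) || (abs(x) >= (-y))))): false | z := 4 | q := 4 | (!((min(y, t) - (z - y)) != (y - t))): false | t := -96 | result -96
verdict: not equivalent; witness: x=-4, y=-6, z=-5


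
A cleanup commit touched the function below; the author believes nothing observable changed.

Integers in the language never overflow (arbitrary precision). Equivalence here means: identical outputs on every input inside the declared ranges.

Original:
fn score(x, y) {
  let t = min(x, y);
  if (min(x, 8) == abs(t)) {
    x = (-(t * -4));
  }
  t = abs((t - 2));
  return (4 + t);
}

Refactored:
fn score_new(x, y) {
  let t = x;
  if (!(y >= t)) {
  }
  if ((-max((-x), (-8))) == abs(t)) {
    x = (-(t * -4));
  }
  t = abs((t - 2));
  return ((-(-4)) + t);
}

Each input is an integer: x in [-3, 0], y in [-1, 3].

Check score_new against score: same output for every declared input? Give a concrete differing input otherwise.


On input x=0, y=-1, score returns 7 while score_new returns 6.
verdict: not equivalent; witness: x=0, y=-1


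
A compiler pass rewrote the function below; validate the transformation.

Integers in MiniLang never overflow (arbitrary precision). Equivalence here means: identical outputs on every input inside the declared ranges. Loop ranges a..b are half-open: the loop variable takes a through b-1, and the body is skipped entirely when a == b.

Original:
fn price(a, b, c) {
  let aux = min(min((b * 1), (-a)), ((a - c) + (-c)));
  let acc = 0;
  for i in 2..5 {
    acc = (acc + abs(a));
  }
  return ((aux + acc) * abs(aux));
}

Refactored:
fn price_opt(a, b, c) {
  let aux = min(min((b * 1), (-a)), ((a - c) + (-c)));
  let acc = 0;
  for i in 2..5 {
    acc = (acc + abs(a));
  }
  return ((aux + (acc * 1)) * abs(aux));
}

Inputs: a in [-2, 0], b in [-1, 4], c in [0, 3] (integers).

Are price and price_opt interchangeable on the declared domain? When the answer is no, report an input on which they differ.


Equivalent — the differences include arithmetic usage differs, constant usage differs, yet no declared input distinguishes the two.
Spot check at a=-1, b=-1, c=3 — price: aux becomes -7; next acc becomes 0; next at i=2:; next acc becomes 1; next at i=3:; next acc becomes 2; next at i=4:; next acc becomes 3; next final value -28. price_opt: aux becomes -7; next acc becomes 0; next at i=2:; next acc becomes 1; next at i=3:; next acc becomes 2; next at i=4:; next acc becomes 3; next final value -28. Both give -28.
Sweeping the whole domain (72 inputs) finds no disagreement.
verdict: equivalent


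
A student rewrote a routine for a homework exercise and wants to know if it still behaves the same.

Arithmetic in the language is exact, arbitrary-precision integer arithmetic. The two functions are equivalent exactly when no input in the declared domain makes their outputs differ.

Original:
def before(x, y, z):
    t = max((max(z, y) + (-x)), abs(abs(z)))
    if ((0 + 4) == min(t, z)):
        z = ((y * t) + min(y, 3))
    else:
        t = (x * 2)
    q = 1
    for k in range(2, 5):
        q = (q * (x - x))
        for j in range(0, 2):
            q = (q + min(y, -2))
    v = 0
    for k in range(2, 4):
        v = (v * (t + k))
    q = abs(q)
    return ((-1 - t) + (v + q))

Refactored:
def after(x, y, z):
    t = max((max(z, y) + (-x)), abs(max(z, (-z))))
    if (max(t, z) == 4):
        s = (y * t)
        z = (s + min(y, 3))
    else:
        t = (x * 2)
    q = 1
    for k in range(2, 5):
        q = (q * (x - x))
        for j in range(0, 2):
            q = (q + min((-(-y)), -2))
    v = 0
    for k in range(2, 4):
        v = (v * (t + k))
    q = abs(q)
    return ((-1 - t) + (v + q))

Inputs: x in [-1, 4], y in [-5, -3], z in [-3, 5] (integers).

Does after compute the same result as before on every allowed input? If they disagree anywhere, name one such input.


Run the pair on x=-1, y=-5, z=3.
before: t becomes 4; next ((0 + 4) == min(t, z)) evaluates to false; next t becomes -2; next q becomes 1; next at k=2:; next q becomes 0; next at j=0:; next q becomes -5; next at j=1:; next q becomes -10; next at k=3:; next q becomes 0; next at j=0:; next q becomes -5; next at j=1:; next q becomes -10; next at k=4:; next q becomes 0; next at j=0:; next q becomes -5; next at j=1:; next q becomes -10; next v becomes 0; next at k=2:; next v becomes 0; next at k=3:; next v becomes 0; next q becomes 10; next final value 11
after: t becomes 4; next (max(t, z) == 4) evaluates to true; next s becomes -20; next z becomes -25; next q becomes 1; next at k=2:; next q becomes 0; next at j=0:; next q becomes -5; next at j=1:; next q becomes -10; next at k=3:; next q becomes 0; next at j=0:; next q becomes -5; next at j=1:; next q becomes -10; next at k=4:; next q becomes 0; next at j=0:; next q becomes -5; next at j=1:; next q becomes -10; next v becomes 0; next at k=2:; next v becomes 0; next at k=3:; next v becomes 0; next q becomes 10; next final value 5
11 against 5: the behavior changed.
verdict: not equivalent; witness: x=-1, y=-5, z=3


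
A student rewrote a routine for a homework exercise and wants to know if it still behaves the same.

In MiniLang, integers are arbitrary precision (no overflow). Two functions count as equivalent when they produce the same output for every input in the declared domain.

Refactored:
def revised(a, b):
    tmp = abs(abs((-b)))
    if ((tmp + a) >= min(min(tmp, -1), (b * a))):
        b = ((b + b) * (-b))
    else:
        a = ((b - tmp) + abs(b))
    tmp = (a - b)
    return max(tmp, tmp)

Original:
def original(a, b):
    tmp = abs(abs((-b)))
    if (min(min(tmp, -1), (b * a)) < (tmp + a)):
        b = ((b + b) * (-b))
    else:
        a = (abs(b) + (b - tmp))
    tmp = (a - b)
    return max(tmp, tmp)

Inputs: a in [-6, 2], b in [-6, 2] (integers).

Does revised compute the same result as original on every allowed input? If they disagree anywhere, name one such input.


a=-6, b=-5 yields 0 from original but 44 from revised.
verdict: not equivalent; witness: a=-6, b=-5


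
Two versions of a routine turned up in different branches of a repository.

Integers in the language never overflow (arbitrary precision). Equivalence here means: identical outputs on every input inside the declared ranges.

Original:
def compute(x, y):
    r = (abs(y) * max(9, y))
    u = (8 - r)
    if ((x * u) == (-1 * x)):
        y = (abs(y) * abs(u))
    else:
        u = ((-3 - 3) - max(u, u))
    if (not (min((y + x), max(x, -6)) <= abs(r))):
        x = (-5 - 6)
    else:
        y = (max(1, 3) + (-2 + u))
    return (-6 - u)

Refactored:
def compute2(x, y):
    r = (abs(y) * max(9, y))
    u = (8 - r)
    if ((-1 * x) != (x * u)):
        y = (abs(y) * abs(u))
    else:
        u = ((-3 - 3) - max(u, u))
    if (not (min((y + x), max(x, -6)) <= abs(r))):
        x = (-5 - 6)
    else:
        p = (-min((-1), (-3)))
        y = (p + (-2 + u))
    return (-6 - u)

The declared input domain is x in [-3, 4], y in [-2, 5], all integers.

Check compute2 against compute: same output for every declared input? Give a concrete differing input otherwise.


At x=-3, y=-2: compute gives -10, compute2 gives 4.
verdict: not equivalent; witness: x=-3, y=-2


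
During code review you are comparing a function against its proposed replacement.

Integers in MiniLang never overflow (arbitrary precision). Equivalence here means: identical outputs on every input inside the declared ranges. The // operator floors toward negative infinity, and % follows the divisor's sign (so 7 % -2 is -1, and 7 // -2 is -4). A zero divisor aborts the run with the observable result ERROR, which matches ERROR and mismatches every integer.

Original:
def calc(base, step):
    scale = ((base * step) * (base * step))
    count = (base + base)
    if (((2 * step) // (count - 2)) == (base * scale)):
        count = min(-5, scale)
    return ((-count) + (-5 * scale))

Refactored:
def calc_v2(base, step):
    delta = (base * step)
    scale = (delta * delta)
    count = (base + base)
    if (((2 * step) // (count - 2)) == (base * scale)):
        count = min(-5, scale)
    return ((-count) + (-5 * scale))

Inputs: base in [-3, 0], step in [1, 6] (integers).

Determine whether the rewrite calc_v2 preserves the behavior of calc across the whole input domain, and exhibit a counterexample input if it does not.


Differences: arithmetic usage differs; and statement counts differ; and local variable names differ — yet all 24 inputs agree.
verdict: equivalent


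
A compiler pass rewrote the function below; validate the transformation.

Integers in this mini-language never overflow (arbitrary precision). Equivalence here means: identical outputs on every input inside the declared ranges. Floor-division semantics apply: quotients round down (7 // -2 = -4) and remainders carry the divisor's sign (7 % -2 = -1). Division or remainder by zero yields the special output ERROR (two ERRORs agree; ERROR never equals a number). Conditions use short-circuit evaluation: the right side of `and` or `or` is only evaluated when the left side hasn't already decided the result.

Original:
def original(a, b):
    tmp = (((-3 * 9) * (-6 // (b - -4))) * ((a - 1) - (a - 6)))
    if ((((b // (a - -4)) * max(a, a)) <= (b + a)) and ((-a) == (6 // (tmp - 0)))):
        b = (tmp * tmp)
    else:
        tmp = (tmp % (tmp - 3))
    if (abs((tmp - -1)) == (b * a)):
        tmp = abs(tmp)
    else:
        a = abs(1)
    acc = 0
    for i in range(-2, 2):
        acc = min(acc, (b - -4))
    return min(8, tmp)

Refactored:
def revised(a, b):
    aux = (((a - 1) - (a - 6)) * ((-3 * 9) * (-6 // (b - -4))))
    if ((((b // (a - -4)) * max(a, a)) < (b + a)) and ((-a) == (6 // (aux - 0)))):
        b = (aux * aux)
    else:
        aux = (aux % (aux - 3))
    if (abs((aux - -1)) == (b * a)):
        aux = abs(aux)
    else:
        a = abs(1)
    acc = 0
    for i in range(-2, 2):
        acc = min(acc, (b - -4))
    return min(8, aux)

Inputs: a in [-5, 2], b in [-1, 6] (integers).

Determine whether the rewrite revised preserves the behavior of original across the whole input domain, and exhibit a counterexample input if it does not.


These are not equivalent — on a=0, b=0 the outputs split (8 vs 3).
original: tmp := 270 | ((((b // (a - -4)) * max(a, a)) <= (b + a)) and ((-a) == (6 // (tmp - 0)))): true | b := 72900 | (abs((tmp - -1)) == (b * a)): false | a := 1 | acc := 0 | iter i=-2: | acc := 0 | iter i=-1: | acc := 0 | iter i=0: | acc := 0 | iter i=1: | acc := 0 | result 8
revised: aux := 270 | ((((b // (a - -4)) * max(a, a)) < (b + a)) and ((-a) == (6 // (aux - 0)))): false | aux := 3 | (abs((aux - -1)) == (b * a)): false | a := 1 | acc := 0 | iter i=-2: | acc := 0 | iter i=-1: | acc := 0 | iter i=0: | acc := 0 | iter i=1: | acc := 0 | result 3
verdict: not equivalent; witness: a=0, b=0


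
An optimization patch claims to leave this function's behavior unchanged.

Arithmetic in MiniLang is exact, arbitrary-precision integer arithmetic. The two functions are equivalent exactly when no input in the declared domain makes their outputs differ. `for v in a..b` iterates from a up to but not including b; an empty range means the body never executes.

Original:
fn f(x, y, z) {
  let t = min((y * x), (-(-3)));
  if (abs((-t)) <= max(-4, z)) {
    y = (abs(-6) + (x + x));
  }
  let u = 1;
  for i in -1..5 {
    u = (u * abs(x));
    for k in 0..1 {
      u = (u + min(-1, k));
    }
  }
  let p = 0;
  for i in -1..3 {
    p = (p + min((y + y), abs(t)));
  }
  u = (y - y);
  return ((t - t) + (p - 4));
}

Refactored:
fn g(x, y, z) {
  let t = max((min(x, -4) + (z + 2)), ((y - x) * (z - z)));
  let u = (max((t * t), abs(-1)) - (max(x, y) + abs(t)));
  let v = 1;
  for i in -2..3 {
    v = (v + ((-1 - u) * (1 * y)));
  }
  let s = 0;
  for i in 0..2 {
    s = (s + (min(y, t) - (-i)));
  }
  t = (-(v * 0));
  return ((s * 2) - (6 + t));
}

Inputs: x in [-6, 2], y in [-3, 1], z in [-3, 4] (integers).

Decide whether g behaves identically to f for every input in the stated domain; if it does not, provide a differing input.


On input x=-6, y=-3, z=-3, f returns -28 while g returns -16.
verdict: not equivalent; witness: x=-6, y=-3, z=-3


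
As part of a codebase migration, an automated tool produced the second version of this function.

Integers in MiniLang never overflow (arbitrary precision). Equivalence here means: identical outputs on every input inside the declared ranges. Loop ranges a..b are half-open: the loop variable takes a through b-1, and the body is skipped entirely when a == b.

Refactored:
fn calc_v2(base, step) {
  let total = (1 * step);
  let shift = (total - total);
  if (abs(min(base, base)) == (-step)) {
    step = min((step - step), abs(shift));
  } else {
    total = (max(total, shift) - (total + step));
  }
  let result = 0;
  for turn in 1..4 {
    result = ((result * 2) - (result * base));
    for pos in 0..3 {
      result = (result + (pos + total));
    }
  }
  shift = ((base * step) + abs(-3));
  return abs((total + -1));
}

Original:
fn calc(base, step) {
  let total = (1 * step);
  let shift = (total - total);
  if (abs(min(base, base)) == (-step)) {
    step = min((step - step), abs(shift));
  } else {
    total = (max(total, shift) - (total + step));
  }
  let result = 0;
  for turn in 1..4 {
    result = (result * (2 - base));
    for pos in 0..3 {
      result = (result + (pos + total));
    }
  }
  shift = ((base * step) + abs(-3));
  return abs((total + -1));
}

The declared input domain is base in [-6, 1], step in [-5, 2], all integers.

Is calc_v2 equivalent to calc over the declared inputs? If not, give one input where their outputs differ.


The two versions differ — the changes include arithmetic usage differs.
As a probe, take base=-4, step=-2: calc runs total := -2 | shift := 0 | (abs(min(base, base)) == (-step)): false | total := 4 | result := 0 | iter turn=1: | result := 0 | iter pos=0: | result := 4 | iter pos=1: | result := 9 | iter pos=2: | result := 15 | iter turn=2: | result := 90 | iter pos=0: | result := 94 | iter pos=1: | result := 99 | iter pos=2: | result := 105 | iter turn=3: | result := 630 | iter pos=0: | result := 634 | iter pos=1: | result := 639 | iter pos=2: | result := 645 | shift := 11 | result 3; calc_v2 runs total := -2 | shift := 0 | (abs(min(base, base)) == (-step)): false | total := 4 | result := 0 | iter turn=1: | result := 0 | iter pos=0: | result := 4 | iter pos=1: | result := 9 | iter pos=2: | result := 15 | iter turn=2: | result := 90 | iter pos=0: | result := 94 | iter pos=1: | result := 99 | iter pos=2: | result := 105 | iter turn=3: | result := 630 | iter pos=0: | result := 634 | iter pos=1: | result := 639 | iter pos=2: | result := 645 | shift := 11 | result 3; both end at 3.
Every one of the 64 inputs gives matching results.
verdict: equivalent


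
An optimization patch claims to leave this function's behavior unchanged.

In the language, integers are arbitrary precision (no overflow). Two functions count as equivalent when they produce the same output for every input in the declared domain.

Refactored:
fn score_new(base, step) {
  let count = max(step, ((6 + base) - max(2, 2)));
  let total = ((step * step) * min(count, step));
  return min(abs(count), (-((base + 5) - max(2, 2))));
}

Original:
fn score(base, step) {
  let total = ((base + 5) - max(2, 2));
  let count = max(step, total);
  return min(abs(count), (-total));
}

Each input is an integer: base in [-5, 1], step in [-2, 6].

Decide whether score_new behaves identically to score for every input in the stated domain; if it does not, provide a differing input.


Take base=-5, step=-2.
score: total=-2, then count=-2, then returns 2
score_new: count=-1, then total=-8, then returns 1
2 against 1: the behavior changed.
verdict: not equivalent; witness: base=-5, step=-2


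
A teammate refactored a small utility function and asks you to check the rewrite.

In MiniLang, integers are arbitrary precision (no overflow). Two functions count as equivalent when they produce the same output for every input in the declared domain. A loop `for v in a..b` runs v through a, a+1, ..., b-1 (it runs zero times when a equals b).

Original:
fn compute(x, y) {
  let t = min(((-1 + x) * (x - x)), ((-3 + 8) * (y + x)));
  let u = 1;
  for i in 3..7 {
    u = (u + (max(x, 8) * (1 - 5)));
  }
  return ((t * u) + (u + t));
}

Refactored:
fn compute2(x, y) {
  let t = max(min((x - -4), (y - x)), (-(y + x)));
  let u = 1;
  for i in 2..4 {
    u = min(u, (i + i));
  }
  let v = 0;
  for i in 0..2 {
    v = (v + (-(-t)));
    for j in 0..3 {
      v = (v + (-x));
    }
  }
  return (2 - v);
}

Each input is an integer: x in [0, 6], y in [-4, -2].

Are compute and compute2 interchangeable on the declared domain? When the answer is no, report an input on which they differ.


Evaluate both at x=0, y=-4.
compute: t becomes -20; next u becomes 1; next at i=3:; next u becomes -31; next at i=4:; next u becomes -63; next at i=5:; next u becomes -95; next at i=6:; next u becomes -127; next final value 2393
compute2: t becomes 4; next u becomes 1; next at i=2:; next u becomes 1; next at i=3:; next u becomes 1; next v becomes 0; next at i=0:; next v becomes 4; next at j=0:; next v becomes 4; next at j=1:; next v becomes 4; next at j=2:; next v becomes 4; next at i=1:; next v becomes 8; next at j=0:; next v becomes 8; next at j=1:; next v becomes 8; next at j=2:; next v becomes 8; next final value -6
2393 != -6, so the rewrite changes behavior.
verdict: not equivalent; witness: x=0, y=-4
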